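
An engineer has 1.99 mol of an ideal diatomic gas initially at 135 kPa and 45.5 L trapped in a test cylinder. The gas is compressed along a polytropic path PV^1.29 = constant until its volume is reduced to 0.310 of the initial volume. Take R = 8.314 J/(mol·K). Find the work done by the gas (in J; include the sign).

T₁ = P₁V₁/(nR) = 135×45.5/(1.99×8.314) = 371 K.
Polytropic n=1.29: T₂ = T₁(V₁/V₂)^(n−1) = 371×(3.23)^0.29 = 521 K; P₂ = P₁(V₁/V₂)^n = 612 kPa.
W = (P₁V₁−P₂V₂)/(n−1) = (135×45.5−612×14.1)/0.29 = -8570 J.

-8570 J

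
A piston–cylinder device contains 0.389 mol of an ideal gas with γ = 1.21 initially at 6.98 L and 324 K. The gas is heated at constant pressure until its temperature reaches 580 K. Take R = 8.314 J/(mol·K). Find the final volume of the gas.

12.5 L

P₁ = nRT₁/V₁ = 0.389×8.314×324/6.98 = 150 kPa.
Isobaric: P stays 150 kPa; V/T = const ⇒ T₂ = 580 K, V₂ = 12.5 L.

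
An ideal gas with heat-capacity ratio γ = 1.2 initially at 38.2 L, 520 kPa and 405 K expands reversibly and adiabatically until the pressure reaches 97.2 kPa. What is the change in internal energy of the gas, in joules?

n = P₁V₁/(RT₁) = 520×38.2/(8.314×405) = 5.90 mol.
Adiabatic: T₂/T₁ = (P₂/P₁)^((γ−1)/γ) ⇒ T₂ = 405×(0.187)^0.167 = 306 K; V₂ = 155 L.
For an ideal gas ΔU = nCvΔT with Cv = R/(γ−1) = 41.6 J/(mol·K).
ΔU = 5.90×41.6×(306−405) = -24200 J.

-24200 J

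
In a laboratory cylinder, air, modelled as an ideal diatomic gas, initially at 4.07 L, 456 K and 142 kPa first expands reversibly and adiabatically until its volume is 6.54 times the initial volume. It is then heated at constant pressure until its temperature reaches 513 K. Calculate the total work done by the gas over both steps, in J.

n = P₁V₁/(RT₁) = 142×4.07/(8.314×456) = 0.152 mol.
Step 1 — Adiabatic: TV^(γ−1) = const ⇒ T₂ = 456×(0.153)^0.400 = 215 K; PV^γ = const ⇒ P₂ = 10.2 kPa.
ΔU = nCvΔT = 0.152×20.8×(215−456) = -763 J.
Q = 0 for an adiabatic process, so W = −ΔU = 763 J.
State after step 1: P = 10.2 kPa, V = 26.6 L, T = 215 K.
Step 2 — Isobaric: P stays 10.2 kPa; V/T = const ⇒ T₂ = 513 K, V₂ = 63.5 L.
W = PΔV = 10.2×(63.5−26.6) kPa·L = 378 J.
ΔU = nCvΔT = 0.152×20.8×(513−215) = 944 J.
Q = ΔU + W = nCpΔT = 1320 J.
Net over both steps: W = 1140 J, Q = 1320 J, ΔU = 181 J.

1140 J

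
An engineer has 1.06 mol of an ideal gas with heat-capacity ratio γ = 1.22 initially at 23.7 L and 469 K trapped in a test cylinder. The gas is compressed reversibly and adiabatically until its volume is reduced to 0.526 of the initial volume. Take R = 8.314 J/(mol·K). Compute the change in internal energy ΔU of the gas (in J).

P₁ = nRT₁/V₁ = 1.06×8.314×469/23.7 = 174 kPa.
Adiabatic: TV^(γ−1) = const ⇒ T₂ = 469×(1.90)^0.220 = 540 K; PV^γ = const ⇒ P₂ = 382 kPa.
For an ideal gas ΔU = nCvΔT with Cv = R/(γ−1) = 37.8 J/(mol·K).
ΔU = 1.06×37.8×(540−469) = 2850 J.

2850 J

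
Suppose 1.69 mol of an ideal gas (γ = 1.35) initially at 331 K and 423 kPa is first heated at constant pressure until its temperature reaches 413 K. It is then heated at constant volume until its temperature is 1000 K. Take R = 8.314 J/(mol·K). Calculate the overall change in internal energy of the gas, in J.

26900 J

V₁ = nRT₁/P₁ = 1.69×8.314×331/423 = 11.0 L.
Step 1 — Isobaric: P stays 423 kPa; V/T = const ⇒ T₂ = 413 K, V₂ = 13.7 L.
W = PΔV = 423×(13.7−11.0) kPa·L = 1150 J.
ΔU = nCvΔT = 1.69×23.8×(413−331) = 3290 J.
Q = ΔU + W = nCpΔT = 4440 J.
State after step 1: P = 423 kPa, V = 13.7 L, T = 413 K.
Step 2 — Isochoric: V stays 13.7 L; P/T = const ⇒ T₂ = 1000 K, P₂ = 1020 kPa.
W = 0 (no volume change).
ΔU = nCvΔT = 1.69×23.8×(1000−413) = 23600 J.
Q = ΔU = 23600 J.
Net over both steps: W = 1150 J, Q = 28000 J, ΔU = 26900 J.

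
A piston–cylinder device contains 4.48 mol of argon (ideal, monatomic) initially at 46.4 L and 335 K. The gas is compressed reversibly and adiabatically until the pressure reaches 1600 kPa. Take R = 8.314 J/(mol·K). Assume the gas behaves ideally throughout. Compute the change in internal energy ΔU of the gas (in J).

P₁ = nRT₁/V₁ = 4.48×8.314×335/46.4 = 269 kPa.
Adiabatic: T₂/T₁ = (P₂/P₁)^((γ−1)/γ) ⇒ T₂ = 335×(5.95)^0.400 = 684 K; V₂ = 15.9 L.
For an ideal gas ΔU = nCvΔT with Cv = (3/2)R = 12.5 J/(mol·K).
ΔU = 4.48×12.5×(684−335) = 19500 J.

19500 J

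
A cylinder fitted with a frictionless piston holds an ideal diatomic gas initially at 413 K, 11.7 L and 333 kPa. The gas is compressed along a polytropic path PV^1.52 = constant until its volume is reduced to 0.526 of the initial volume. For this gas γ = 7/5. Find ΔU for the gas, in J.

n = P₁V₁/(RT₁) = 333×11.7/(8.314×413) = 1.13 mol.
Polytropic n=1.52: T₂ = T₁(V₁/V₂)^(n−1) = 413×(1.90)^0.52 = 577 K; P₂ = P₁(V₁/V₂)^n = 884 kPa.
For an ideal gas ΔU = nCvΔT with Cv = (5/2)R = 20.8 J/(mol·K).
ΔU = 1.13×20.8×(577−413) = 3860 J.

3860 J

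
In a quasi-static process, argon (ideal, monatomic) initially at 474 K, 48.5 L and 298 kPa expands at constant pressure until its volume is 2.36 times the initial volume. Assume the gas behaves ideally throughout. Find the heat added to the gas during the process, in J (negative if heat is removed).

49100 J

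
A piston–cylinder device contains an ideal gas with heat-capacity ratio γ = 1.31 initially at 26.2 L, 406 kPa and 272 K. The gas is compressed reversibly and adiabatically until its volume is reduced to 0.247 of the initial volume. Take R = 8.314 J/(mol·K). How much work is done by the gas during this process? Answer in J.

-18600 J

n = P₁V₁/(RT₁) = 406×26.2/(8.314×272) = 4.70 mol.
Adiabatic: TV^(γ−1) = const ⇒ T₂ = 272×(4.05)^0.310 = 420 K; PV^γ = const ⇒ P₂ = 2540 kPa.
ΔU = nCvΔT = 4.70×26.8×(420−272) = 18600 J.
Q = 0 for an adiabatic process, so W = −ΔU = -18600 J.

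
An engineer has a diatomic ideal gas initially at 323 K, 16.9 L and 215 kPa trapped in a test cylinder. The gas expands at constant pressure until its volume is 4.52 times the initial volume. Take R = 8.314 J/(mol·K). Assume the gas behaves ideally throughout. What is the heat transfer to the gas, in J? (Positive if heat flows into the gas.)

44800 J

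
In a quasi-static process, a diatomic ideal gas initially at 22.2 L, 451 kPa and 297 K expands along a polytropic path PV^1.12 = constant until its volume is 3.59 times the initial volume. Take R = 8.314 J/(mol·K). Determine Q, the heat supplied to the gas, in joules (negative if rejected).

8300 J

n = P₁V₁/(RT₁) = 451×22.2/(8.314×297) = 4.05 mol.
Polytropic n=1.12: T₂ = T₁(V₁/V₂)^(n−1) = 297×(0.279)^0.12 = 255 K; P₂ = P₁(V₁/V₂)^n = 108 kPa.
W = (P₁V₁−P₂V₂)/(n−1) = (451×22.2−108×79.7)/0.12 = 11900 J.
ΔU = nCvΔT = 4.05×20.8×(255−297) = -3560 J.
Q = ΔU + W = 8300 J.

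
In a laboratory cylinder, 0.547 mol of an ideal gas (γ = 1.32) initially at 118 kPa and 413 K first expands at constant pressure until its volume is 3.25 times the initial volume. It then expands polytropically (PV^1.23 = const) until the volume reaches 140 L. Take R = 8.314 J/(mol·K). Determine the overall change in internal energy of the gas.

9300 J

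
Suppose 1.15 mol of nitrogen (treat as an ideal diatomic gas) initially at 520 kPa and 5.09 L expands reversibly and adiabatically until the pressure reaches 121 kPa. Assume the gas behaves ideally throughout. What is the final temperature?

T₁ = P₁V₁/(nR) = 520×5.09/(1.15×8.314) = 277 K.
Adiabatic: T₂/T₁ = (P₂/P₁)^((γ−1)/γ) ⇒ T₂ = 277×(0.233)^0.286 = 183 K; V₂ = 14.4 L.

183 K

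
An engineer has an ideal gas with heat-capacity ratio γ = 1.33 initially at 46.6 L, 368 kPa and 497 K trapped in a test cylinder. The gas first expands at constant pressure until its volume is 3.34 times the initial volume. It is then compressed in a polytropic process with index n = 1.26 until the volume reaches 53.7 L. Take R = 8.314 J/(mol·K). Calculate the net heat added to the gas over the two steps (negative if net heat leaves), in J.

147000 J

n = P₁V₁/(RT₁) = 368×46.6/(8.314×497) = 4.15 mol.
Step 1 — Isobaric: P stays 368 kPa; V/T = const ⇒ T₂ = 1660 K, V₂ = 156 L.
W = PΔV = 368×(156−46.6) kPa·L = 40100 J.
ΔU = nCvΔT = 4.15×25.2×(1660−497) = 122000 J.
Q = ΔU + W = nCpΔT = 162000 J.
State after step 1: P = 368 kPa, V = 156 L, T = 1660 K.
Step 2 — Polytropic n=1.26: T₂ = T₁(V₁/V₂)^(n−1) = 1660×(2.90)^0.26 = 2190 K; P₂ = P₁(V₁/V₂)^n = 1410 kPa.
W = (P₁V₁−P₂V₂)/(n−1) = (368×156−1410×53.7)/0.26 = -70200 J.
ΔU = nCvΔT = 4.15×25.2×(2190−1660) = 55300 J.
Q = ΔU + W = -14900 J.
Net over both steps: W = -30100 J, Q = 147000 J, ΔU = 177000 J.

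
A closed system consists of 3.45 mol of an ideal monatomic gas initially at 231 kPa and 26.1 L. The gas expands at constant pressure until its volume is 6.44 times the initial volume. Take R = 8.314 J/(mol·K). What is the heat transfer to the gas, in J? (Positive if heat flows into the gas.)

82000 J

T₁ = P₁V₁/(nR) = 231×26.1/(3.45×8.314) = 210 K.
Isobaric: P stays 231 kPa; V/T = const ⇒ T₂ = 1350 K, V₂ = 168 L.
W = PΔV = 231×(168−26.1) kPa·L = 32800 J.
ΔU = nCvΔT = 3.45×12.5×(1350−210) = 49200 J.
Q = ΔU + W = nCpΔT = 82000 J.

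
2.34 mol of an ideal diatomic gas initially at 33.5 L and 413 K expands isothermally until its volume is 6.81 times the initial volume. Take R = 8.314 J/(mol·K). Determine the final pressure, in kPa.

35.2 kPa

P₁ = nRT₁/V₁ = 2.34×8.314×413/33.5 = 240 kPa.
Isothermal: T stays 413 K; PV = const ⇒ V₂ = 228 L, P₂ = 35.2 kPa.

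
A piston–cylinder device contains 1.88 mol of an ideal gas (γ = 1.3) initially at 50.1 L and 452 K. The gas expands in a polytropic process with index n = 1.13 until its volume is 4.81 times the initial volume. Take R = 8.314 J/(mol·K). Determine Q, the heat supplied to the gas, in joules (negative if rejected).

P₁ = nRT₁/V₁ = 1.88×8.314×452/50.1 = 141 kPa.
Polytropic n=1.13: T₂ = T₁(V₁/V₂)^(n−1) = 452×(0.208)^0.13 = 369 K; P₂ = P₁(V₁/V₂)^n = 23.9 kPa.
W = (P₁V₁−P₂V₂)/(n−1) = (141×50.1−23.9×241)/0.13 = 10000 J.
ΔU = nCvΔT = 1.88×27.7×(369−452) = -4350 J.
Q = ΔU + W = 5690 J.

5690 J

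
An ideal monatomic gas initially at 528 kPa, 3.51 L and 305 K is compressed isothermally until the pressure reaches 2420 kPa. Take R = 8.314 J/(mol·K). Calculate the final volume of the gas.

0.766 L

Isothermal: T stays 305 K; PV = const ⇒ V₂ = 0.766 L, P₂ = 2420 kPa.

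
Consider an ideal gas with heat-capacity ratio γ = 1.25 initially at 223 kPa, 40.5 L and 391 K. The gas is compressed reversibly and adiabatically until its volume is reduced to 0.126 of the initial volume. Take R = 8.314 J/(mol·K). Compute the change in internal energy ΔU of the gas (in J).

24500 J

n = P₁V₁/(RT₁) = 223×40.5/(8.314×391) = 2.78 mol.
Adiabatic: TV^(γ−1) = const ⇒ T₂ = 391×(7.94)^0.250 = 656 K; PV^γ = const ⇒ P₂ = 2970 kPa.
For an ideal gas ΔU = nCvΔT with Cv = R/(γ−1) = 33.3 J/(mol·K).
ΔU = 2.78×33.3×(656−391) = 24500 J.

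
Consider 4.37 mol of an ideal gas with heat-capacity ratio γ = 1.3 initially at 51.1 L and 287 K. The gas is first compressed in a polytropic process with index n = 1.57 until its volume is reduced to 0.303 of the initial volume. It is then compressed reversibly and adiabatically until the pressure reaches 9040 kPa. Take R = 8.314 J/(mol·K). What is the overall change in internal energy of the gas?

72100 J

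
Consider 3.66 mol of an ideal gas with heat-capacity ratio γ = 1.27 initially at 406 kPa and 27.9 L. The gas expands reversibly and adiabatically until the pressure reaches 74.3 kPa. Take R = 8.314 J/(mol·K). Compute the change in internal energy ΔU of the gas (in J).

T₁ = P₁V₁/(nR) = 406×27.9/(3.66×8.314) = 372 K.
Adiabatic: T₂/T₁ = (P₂/P₁)^((γ−1)/γ) ⇒ T₂ = 372×(0.183)^0.213 = 259 K; V₂ = 106 L.
For an ideal gas ΔU = nCvΔT with Cv = R/(γ−1) = 30.8 J/(mol·K).
ΔU = 3.66×30.8×(259−372) = -12700 J.

-12700 J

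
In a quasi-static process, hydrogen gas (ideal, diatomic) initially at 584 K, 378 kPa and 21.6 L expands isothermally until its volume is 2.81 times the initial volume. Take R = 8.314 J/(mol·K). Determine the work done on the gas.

n = P₁V₁/(RT₁) = 378×21.6/(8.314×584) = 1.68 mol.
Isothermal: T stays 584 K; PV = const ⇒ V₂ = 60.7 L, P₂ = 135 kPa.
W = nRT ln(V₂/V₁) = 1.68×8.314×584×ln(2.81) = 8440 J.
Work done on the gas = −W_by = -8440 J.

-8440 J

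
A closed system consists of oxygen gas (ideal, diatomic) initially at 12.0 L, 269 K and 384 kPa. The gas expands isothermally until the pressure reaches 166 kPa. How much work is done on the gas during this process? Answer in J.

-3860 J

n = P₁V₁/(RT₁) = 384×12.0/(8.314×269) = 2.06 mol.
Isothermal: T stays 269 K; PV = const ⇒ V₂ = 27.8 L, P₂ = 166 kPa.
W = nRT ln(V₂/V₁) = 2.06×8.314×269×ln(2.31) = 3860 J.
Work done on the gas = −W_by = -3860 J.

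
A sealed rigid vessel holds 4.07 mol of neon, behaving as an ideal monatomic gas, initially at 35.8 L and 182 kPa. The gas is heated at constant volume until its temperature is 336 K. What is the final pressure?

T₁ = P₁V₁/(nR) = 182×35.8/(4.07×8.314) = 193 K.
Isochoric: V stays 35.8 L; P/T = const ⇒ T₂ = 336 K, P₂ = 318 kPa.

318 kPa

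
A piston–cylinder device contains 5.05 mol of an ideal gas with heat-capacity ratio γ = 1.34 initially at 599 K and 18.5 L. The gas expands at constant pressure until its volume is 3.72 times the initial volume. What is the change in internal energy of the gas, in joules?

P₁ = nRT₁/V₁ = 5.05×8.314×599/18.5 = 1360 kPa.
Isobaric: P stays 1360 kPa; V/T = const ⇒ T₂ = 2230 K, V₂ = 68.8 L.
For an ideal gas ΔU = nCvΔT with Cv = R/(γ−1) = 24.5 J/(mol·K).
ΔU = 5.05×24.5×(2230−599) = 201000 J.

201000 J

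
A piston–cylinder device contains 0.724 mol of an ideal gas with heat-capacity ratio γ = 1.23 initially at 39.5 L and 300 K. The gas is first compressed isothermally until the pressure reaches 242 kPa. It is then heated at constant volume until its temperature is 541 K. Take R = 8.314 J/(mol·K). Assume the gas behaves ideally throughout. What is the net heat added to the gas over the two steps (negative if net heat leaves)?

3300 J

P₁ = nRT₁/V₁ = 0.724×8.314×300/39.5 = 45.7 kPa.
Step 1 — Isothermal: T stays 300 K; PV = const ⇒ V₂ = 7.46 L, P₂ = 242 kPa.
ΔU = 0 (ideal gas, T constant).
W = nRT ln(V₂/V₁) = 0.724×8.314×300×ln(0.189) = -3010 J.
Q = ΔU + W = -3010 J.
State after step 1: P = 242 kPa, V = 7.46 L, T = 300 K.
Step 2 — Isochoric: V stays 7.46 L; P/T = const ⇒ T₂ = 541 K, P₂ = 436 kPa.
W = 0 (no volume change).
ΔU = nCvΔT = 0.724×36.1×(541−300) = 6310 J.
Q = ΔU = 6310 J.
Net over both steps: W = -3010 J, Q = 3300 J, ΔU = 6310 J.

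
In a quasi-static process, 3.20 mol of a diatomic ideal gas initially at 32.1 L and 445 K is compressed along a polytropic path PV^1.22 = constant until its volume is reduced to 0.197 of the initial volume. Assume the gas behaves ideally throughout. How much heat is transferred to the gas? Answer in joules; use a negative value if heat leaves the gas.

-10400 J

P₁ = nRT₁/V₁ = 3.20×8.314×445/32.1 = 369 kPa.
Polytropic n=1.22: T₂ = T₁(V₁/V₂)^(n−1) = 445×(5.08)^0.22 = 636 K; P₂ = P₁(V₁/V₂)^n = 2680 kPa.
W = (P₁V₁−P₂V₂)/(n−1) = (369×32.1−2680×6.32)/0.22 = -23100 J.
ΔU = nCvΔT = 3.20×20.8×(636−445) = 12700 J.
Q = ΔU + W = -10400 J.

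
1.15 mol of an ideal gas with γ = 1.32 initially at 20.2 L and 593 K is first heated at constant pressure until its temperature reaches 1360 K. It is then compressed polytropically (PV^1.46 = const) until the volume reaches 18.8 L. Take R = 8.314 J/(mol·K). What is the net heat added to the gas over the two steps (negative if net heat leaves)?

36600 J

P₁ = nRT₁/V₁ = 1.15×8.314×593/20.2 = 281 kPa.
Step 1 — Isobaric: P stays 281 kPa; V/T = const ⇒ T₂ = 1360 K, V₂ = 46.3 L.
W = PΔV = 281×(46.3−20.2) kPa·L = 7330 J.
ΔU = nCvΔT = 1.15×26.0×(1360−593) = 22900 J.
Q = ΔU + W = nCpΔT = 30300 J.
State after step 1: P = 281 kPa, V = 46.3 L, T = 1360 K.
Step 2 — Polytropic n=1.46: T₂ = T₁(V₁/V₂)^(n−1) = 1360×(2.46)^0.46 = 2060 K; P₂ = P₁(V₁/V₂)^n = 1050 kPa.
W = (P₁V₁−P₂V₂)/(n−1) = (281×46.3−1050×18.8)/0.46 = -14500 J.
ΔU = nCvΔT = 1.15×26.0×(2060−1360) = 20900 J.
Q = ΔU + W = 6360 J.
Net over both steps: W = -7200 J, Q = 36600 J, ΔU = 43800 J.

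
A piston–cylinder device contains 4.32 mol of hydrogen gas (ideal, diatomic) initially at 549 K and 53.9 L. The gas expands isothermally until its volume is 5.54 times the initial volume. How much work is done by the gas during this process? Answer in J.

33800 J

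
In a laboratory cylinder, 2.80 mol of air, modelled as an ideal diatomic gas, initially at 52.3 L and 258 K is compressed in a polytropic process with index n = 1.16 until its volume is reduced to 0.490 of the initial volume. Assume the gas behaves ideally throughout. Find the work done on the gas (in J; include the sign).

P₁ = nRT₁/V₁ = 2.80×8.314×258/52.3 = 115 kPa.
Polytropic n=1.16: T₂ = T₁(V₁/V₂)^(n−1) = 258×(2.04)^0.16 = 289 K; P₂ = P₁(V₁/V₂)^n = 263 kPa.
W = (P₁V₁−P₂V₂)/(n−1) = (115×52.3−263×25.6)/0.16 = -4540 J.
Work done on the gas = −W_by = 4540 J.

4540 J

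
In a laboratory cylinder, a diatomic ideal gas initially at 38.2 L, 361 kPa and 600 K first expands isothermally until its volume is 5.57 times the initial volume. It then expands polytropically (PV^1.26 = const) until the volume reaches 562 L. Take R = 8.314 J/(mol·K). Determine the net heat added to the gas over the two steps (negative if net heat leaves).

27800 J

n = P₁V₁/(RT₁) = 361×38.2/(8.314×600) = 2.76 mol.
Step 1 — Isothermal: T stays 600 K; PV = const ⇒ V₂ = 213 L, P₂ = 64.8 kPa.
ΔU = 0 (ideal gas, T constant).
W = nRT ln(V₂/V₁) = 2.76×8.314×600×ln(5.57) = 23700 J.
Q = ΔU + W = 23700 J.
State after step 1: P = 64.8 kPa, V = 213 L, T = 600 K.
Step 2 — Polytropic n=1.26: T₂ = T₁(V₁/V₂)^(n−1) = 600×(0.379)^0.26 = 466 K; P₂ = P₁(V₁/V₂)^n = 19.1 kPa.
W = (P₁V₁−P₂V₂)/(n−1) = (64.8×213−19.1×562)/0.26 = 11800 J.
ΔU = nCvΔT = 2.76×20.8×(466−600) = -7690 J.
Q = ΔU + W = 4140 J.
Net over both steps: W = 35500 J, Q = 27800 J, ΔU = -7690 J.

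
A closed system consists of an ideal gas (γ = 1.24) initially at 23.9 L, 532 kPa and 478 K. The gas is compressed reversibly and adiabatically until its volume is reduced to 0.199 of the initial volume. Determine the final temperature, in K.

704 K

Adiabatic: TV^(γ−1) = const ⇒ T₂ = 478×(5.03)^0.240 = 704 K; PV^γ = const ⇒ P₂ = 3940 kPa.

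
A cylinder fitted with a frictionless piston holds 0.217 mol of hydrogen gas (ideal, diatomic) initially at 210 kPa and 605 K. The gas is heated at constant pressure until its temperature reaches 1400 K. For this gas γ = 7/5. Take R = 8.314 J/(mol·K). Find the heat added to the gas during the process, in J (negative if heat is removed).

5020 J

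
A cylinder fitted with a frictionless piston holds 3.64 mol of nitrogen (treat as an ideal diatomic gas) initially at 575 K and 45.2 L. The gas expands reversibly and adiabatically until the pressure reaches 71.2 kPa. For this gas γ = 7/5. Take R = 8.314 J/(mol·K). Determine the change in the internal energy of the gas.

-16600 J

P₁ = nRT₁/V₁ = 3.64×8.314×575/45.2 = 385 kPa.
Adiabatic: T₂/T₁ = (P₂/P₁)^((γ−1)/γ) ⇒ T₂ = 575×(0.185)^0.286 = 355 K; V₂ = 151 L.
For an ideal gas ΔU = nCvΔT with Cv = (5/2)R = 20.8 J/(mol·K).
ΔU = 3.64×20.8×(355−575) = -16600 J.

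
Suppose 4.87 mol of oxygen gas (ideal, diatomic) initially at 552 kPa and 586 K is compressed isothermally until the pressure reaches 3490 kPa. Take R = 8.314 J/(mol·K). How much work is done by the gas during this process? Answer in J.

V₁ = nRT₁/P₁ = 4.87×8.314×586/552 = 43.0 L.
Isothermal: T stays 586 K; PV = const ⇒ V₂ = 6.80 L, P₂ = 3490 kPa.
W = nRT ln(V₂/V₁) = 4.87×8.314×586×ln(0.158) = -43800 J.

-43800 J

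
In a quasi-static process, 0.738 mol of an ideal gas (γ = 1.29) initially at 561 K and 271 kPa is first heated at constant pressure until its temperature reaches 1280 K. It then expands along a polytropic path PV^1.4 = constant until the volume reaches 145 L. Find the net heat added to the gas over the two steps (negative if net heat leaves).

16100 J

V₁ = nRT₁/P₁ = 0.738×8.314×561/271 = 12.7 L.
Step 1 — Isobaric: P stays 271 kPa; V/T = const ⇒ T₂ = 1280 K, V₂ = 29.0 L.
W = PΔV = 271×(29.0−12.7) kPa·L = 4410 J.
ΔU = nCvΔT = 0.738×28.7×(1280−561) = 15200 J.
Q = ΔU + W = nCpΔT = 19600 J.
State after step 1: P = 271 kPa, V = 29.0 L, T = 1280 K.
Step 2 — Polytropic n=1.4: T₂ = T₁(V₁/V₂)^(n−1) = 1280×(0.200)^0.40 = 672 K; P₂ = P₁(V₁/V₂)^n = 28.4 kPa.
W = (P₁V₁−P₂V₂)/(n−1) = (271×29.0−28.4×145)/0.40 = 9320 J.
ΔU = nCvΔT = 0.738×28.7×(672−1280) = -12900 J.
Q = ΔU + W = -3540 J.
Net over both steps: W = 13700 J, Q = 16100 J, ΔU = 2350 J.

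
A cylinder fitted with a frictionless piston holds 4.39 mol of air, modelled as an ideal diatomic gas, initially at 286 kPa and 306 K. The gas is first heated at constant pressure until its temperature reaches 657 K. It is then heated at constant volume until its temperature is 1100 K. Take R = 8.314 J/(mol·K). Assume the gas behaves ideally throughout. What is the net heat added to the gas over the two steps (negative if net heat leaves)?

V₁ = nRT₁/P₁ = 4.39×8.314×306/286 = 39.1 L.
Step 1 — Isobaric: P stays 286 kPa; V/T = const ⇒ T₂ = 657 K, V₂ = 83.8 L.
W = PΔV = 286×(83.8−39.1) kPa·L = 12800 J.
ΔU = nCvΔT = 4.39×20.8×(657−306) = 32000 J.
Q = ΔU + W = nCpΔT = 44800 J.
State after step 1: P = 286 kPa, V = 83.8 L, T = 657 K.
Step 2 — Isochoric: V stays 83.8 L; P/T = const ⇒ T₂ = 1100 K, P₂ = 479 kPa.
W = 0 (no volume change).
ΔU = nCvΔT = 4.39×20.8×(1100−657) = 40400 J.
Q = ΔU = 40400 J.
Net over both steps: W = 12800 J, Q = 85300 J, ΔU = 72400 J.

85300 J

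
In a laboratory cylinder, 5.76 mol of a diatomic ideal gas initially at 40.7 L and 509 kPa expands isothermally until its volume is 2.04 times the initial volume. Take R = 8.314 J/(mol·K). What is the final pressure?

T₁ = P₁V₁/(nR) = 509×40.7/(5.76×8.314) = 433 K.
Isothermal: T stays 433 K; PV = const ⇒ V₂ = 83.0 L, P₂ = 250 kPa.

250 kPa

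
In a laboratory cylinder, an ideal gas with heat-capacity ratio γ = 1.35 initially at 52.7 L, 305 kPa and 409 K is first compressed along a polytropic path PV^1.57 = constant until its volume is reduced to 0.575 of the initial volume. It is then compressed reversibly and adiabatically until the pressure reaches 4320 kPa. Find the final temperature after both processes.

890 K

n = P₁V₁/(RT₁) = 305×52.7/(8.314×409) = 4.73 mol.
Step 1 — Polytropic n=1.57: T₂ = T₁(V₁/V₂)^(n−1) = 409×(1.74)^0.57 = 561 K; P₂ = P₁(V₁/V₂)^n = 727 kPa.
W = (P₁V₁−P₂V₂)/(n−1) = (305×52.7−727×30.3)/0.57 = -10500 J.
ΔU = nCvΔT = 4.73×23.8×(561−409) = 17000 J.
Q = ΔU + W = 6570 J.
State after step 1: P = 727 kPa, V = 30.3 L, T = 561 K.
Step 2 — Adiabatic: T₂/T₁ = (P₂/P₁)^((γ−1)/γ) ⇒ T₂ = 561×(5.94)^0.259 = 890 K; V₂ = 8.10 L.
ΔU = nCvΔT = 4.73×23.8×(890−561) = 37000 J.
Q = 0 for an adiabatic process, so W = −ΔU = -37000 J.
Net over both steps: W = -47400 J, Q = 6570 J, ΔU = 54000 J.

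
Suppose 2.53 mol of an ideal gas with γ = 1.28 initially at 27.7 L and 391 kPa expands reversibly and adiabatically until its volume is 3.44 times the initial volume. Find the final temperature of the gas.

T₁ = P₁V₁/(nR) = 391×27.7/(2.53×8.314) = 515 K.
Adiabatic: TV^(γ−1) = const ⇒ T₂ = 515×(0.291)^0.280 = 364 K; PV^γ = const ⇒ P₂ = 80.4 kPa.

364 K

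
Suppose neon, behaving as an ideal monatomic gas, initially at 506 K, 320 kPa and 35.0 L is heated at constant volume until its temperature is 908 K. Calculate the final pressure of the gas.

574 kPa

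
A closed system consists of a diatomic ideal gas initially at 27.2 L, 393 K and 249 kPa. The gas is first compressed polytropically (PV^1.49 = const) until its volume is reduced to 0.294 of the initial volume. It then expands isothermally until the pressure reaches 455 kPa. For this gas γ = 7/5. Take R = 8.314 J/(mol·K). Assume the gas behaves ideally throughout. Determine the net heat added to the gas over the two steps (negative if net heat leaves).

n = P₁V₁/(RT₁) = 249×27.2/(8.314×393) = 2.07 mol.
Step 1 — Polytropic n=1.49: T₂ = T₁(V₁/V₂)^(n−1) = 393×(3.40)^0.49 = 716 K; P₂ = P₁(V₁/V₂)^n = 1540 kPa.
W = (P₁V₁−P₂V₂)/(n−1) = (249×27.2−1540×8.00)/0.49 = -11400 J.
ΔU = nCvΔT = 2.07×20.8×(716−393) = 13900 J.
Q = ΔU + W = 2560 J.
State after step 1: P = 1540 kPa, V = 8.00 L, T = 716 K.
Step 2 — Isothermal: T stays 716 K; PV = const ⇒ V₂ = 27.1 L, P₂ = 455 kPa.
ΔU = 0 (ideal gas, T constant).
W = nRT ln(V₂/V₁) = 2.07×8.314×716×ln(3.39) = 15100 J.
Q = ΔU + W = 15100 J.
Net over both steps: W = 3710 J, Q = 17600 J, ΔU = 13900 J.

17600 J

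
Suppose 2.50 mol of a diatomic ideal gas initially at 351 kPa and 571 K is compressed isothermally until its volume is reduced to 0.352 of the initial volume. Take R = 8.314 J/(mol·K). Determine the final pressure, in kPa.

997 kPa

V₁ = nRT₁/P₁ = 2.50×8.314×571/351 = 33.8 L.
Isothermal: T stays 571 K; PV = const ⇒ V₂ = 11.9 L, P₂ = 997 kPa.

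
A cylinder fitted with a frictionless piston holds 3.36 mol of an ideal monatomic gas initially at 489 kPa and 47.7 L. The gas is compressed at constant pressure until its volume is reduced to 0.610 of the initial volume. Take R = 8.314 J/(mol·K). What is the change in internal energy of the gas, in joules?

T₁ = P₁V₁/(nR) = 489×47.7/(3.36×8.314) = 835 K.
Isobaric: P stays 489 kPa; V/T = const ⇒ T₂ = 509 K, V₂ = 29.1 L.
For an ideal gas ΔU = nCvΔT with Cv = (3/2)R = 12.5 J/(mol·K).
ΔU = 3.36×12.5×(509−835) = -13600 J.

-13600 J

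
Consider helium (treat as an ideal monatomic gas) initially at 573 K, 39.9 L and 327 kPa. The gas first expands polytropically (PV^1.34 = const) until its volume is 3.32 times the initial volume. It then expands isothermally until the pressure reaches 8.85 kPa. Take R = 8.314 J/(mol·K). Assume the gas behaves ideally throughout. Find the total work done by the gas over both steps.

n = P₁V₁/(RT₁) = 327×39.9/(8.314×573) = 2.74 mol.
Step 1 — Polytropic n=1.34: T₂ = T₁(V₁/V₂)^(n−1) = 573×(0.301)^0.34 = 381 K; P₂ = P₁(V₁/V₂)^n = 65.5 kPa.
W = (P₁V₁−P₂V₂)/(n−1) = (327×39.9−65.5×132)/0.34 = 12900 J.
ΔU = nCvΔT = 2.74×12.5×(381−573) = -6560 J.
Q = ΔU + W = 6300 J.
State after step 1: P = 65.5 kPa, V = 132 L, T = 381 K.
Step 2 — Isothermal: T stays 381 K; PV = const ⇒ V₂ = 980 L, P₂ = 8.85 kPa.
ΔU = 0 (ideal gas, T constant).
W = nRT ln(V₂/V₁) = 2.74×8.314×381×ln(7.40) = 17400 J.
Q = ΔU + W = 17400 J.
Net over both steps: W = 30200 J, Q = 23700 J, ΔU = -6560 J.

30200 J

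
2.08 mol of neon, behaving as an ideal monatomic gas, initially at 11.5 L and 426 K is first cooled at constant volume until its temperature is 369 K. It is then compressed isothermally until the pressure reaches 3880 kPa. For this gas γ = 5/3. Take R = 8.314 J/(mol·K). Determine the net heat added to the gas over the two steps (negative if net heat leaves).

-13900 J

P₁ = nRT₁/V₁ = 2.08×8.314×426/11.5 = 641 kPa.
Step 1 — Isochoric: V stays 11.5 L; P/T = const ⇒ T₂ = 369 K, P₂ = 555 kPa.
W = 0 (no volume change).
ΔU = nCvΔT = 2.08×12.5×(369−426) = -1480 J.
Q = ΔU = -1480 J.
State after step 1: P = 555 kPa, V = 11.5 L, T = 369 K.
Step 2 — Isothermal: T stays 369 K; PV = const ⇒ V₂ = 1.64 L, P₂ = 3880 kPa.
ΔU = 0 (ideal gas, T constant).
W = nRT ln(V₂/V₁) = 2.08×8.314×369×ln(0.143) = -12400 J.
Q = ΔU + W = -12400 J.
Net over both steps: W = -12400 J, Q = -13900 J, ΔU = -1480 J.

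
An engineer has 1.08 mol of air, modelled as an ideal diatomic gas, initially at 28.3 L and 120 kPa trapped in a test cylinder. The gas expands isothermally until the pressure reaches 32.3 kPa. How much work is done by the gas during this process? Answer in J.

T₁ = P₁V₁/(nR) = 120×28.3/(1.08×8.314) = 378 K.
Isothermal: T stays 378 K; PV = const ⇒ V₂ = 105 L, P₂ = 32.3 kPa.
W = nRT ln(V₂/V₁) = 1.08×8.314×378×ln(3.72) = 4460 J.

4460 J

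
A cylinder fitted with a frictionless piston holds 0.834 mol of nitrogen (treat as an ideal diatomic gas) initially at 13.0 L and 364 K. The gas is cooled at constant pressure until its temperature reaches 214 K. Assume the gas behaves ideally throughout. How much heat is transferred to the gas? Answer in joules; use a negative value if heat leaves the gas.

-3640 J

P₁ = nRT₁/V₁ = 0.834×8.314×364/13.0 = 194 kPa.
Isobaric: P stays 194 kPa; V/T = const ⇒ T₂ = 214 K, V₂ = 7.64 L.
W = PΔV = 194×(7.64−13.0) kPa·L = -1040 J.
ΔU = nCvΔT = 0.834×20.8×(214−364) = -2600 J.
Q = ΔU + W = nCpΔT = -3640 J.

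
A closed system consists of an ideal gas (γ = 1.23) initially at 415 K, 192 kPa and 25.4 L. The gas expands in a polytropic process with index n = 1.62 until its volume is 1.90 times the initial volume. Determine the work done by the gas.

2580 J

n = P₁V₁/(RT₁) = 192×25.4/(8.314×415) = 1.41 mol.
Polytropic n=1.62: T₂ = T₁(V₁/V₂)^(n−1) = 415×(0.526)^0.62 = 279 K; P₂ = P₁(V₁/V₂)^n = 67.9 kPa.
W = (P₁V₁−P₂V₂)/(n−1) = (192×25.4−67.9×48.3)/0.62 = 2580 J.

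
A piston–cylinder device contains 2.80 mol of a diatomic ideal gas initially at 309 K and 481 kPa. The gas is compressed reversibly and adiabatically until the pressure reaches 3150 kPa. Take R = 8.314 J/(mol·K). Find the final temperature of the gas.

529 K

V₁ = nRT₁/P₁ = 2.80×8.314×309/481 = 15.0 L.
Adiabatic: T₂/T₁ = (P₂/P₁)^((γ−1)/γ) ⇒ T₂ = 309×(6.55)^0.286 = 529 K; V₂ = 3.91 L.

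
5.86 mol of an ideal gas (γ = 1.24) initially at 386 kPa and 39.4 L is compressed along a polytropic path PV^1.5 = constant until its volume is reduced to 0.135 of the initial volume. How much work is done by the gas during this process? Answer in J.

-52400 J

T₁ = P₁V₁/(nR) = 386×39.4/(5.86×8.314) = 312 K.
Polytropic n=1.5: T₂ = T₁(V₁/V₂)^(n−1) = 312×(7.41)^0.50 = 850 K; P₂ = P₁(V₁/V₂)^n = 7780 kPa.
W = (P₁V₁−P₂V₂)/(n−1) = (386×39.4−7780×5.32)/0.50 = -52400 J.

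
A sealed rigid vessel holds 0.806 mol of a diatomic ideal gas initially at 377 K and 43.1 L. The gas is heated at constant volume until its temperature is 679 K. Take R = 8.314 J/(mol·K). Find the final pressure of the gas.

106 kPa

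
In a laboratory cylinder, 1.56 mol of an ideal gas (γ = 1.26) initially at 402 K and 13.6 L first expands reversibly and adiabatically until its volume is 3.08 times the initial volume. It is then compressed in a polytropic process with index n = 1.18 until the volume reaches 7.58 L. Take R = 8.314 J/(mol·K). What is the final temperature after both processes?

P₁ = nRT₁/V₁ = 1.56×8.314×402/13.6 = 383 kPa.
Step 1 — Adiabatic: TV^(γ−1) = const ⇒ T₂ = 402×(0.325)^0.260 = 300 K; PV^γ = const ⇒ P₂ = 92.9 kPa.
ΔU = nCvΔT = 1.56×32.0×(300−402) = -5090 J.
Q = 0 for an adiabatic process, so W = −ΔU = 5090 J.
State after step 1: P = 92.9 kPa, V = 41.9 L, T = 300 K.
Step 2 — Polytropic n=1.18: T₂ = T₁(V₁/V₂)^(n−1) = 300×(5.53)^0.18 = 408 K; P₂ = P₁(V₁/V₂)^n = 698 kPa.
W = (P₁V₁−P₂V₂)/(n−1) = (92.9×41.9−698×7.58)/0.18 = -7790 J.
ΔU = nCvΔT = 1.56×32.0×(408−300) = 5390 J.
Q = ΔU + W = -2400 J.
Net over both steps: W = -2700 J, Q = -2400 J, ΔU = 308 J.

408 K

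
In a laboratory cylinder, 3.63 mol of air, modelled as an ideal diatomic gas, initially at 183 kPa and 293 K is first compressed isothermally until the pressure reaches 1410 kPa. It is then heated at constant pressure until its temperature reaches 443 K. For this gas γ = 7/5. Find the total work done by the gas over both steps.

V₁ = nRT₁/P₁ = 3.63×8.314×293/183 = 48.3 L.
Step 1 — Isothermal: T stays 293 K; PV = const ⇒ V₂ = 6.27 L, P₂ = 1410 kPa.
ΔU = 0 (ideal gas, T constant).
W = nRT ln(V₂/V₁) = 3.63×8.314×293×ln(0.130) = -18100 J.
Q = ΔU + W = -18100 J.
State after step 1: P = 1410 kPa, V = 6.27 L, T = 293 K.
Step 2 — Isobaric: P stays 1410 kPa; V/T = const ⇒ T₂ = 443 K, V₂ = 9.48 L.
W = PΔV = 1410×(9.48−6.27) kPa·L = 4530 J.
ΔU = nCvΔT = 3.63×20.8×(443−293) = 11300 J.
Q = ΔU + W = nCpΔT = 15800 J.
Net over both steps: W = -13500 J, Q = -2210 J, ΔU = 11300 J.

-13500 J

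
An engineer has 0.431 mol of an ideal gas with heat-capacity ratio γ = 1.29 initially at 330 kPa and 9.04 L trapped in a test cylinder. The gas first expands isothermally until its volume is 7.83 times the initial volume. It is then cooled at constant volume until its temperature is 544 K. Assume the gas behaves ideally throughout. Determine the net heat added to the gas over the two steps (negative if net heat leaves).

2570 J

T₁ = P₁V₁/(nR) = 330×9.04/(0.431×8.314) = 833 K.
Step 1 — Isothermal: T stays 833 K; PV = const ⇒ V₂ = 70.8 L, P₂ = 42.1 kPa.
ΔU = 0 (ideal gas, T constant).
W = nRT ln(V₂/V₁) = 0.431×8.314×833×ln(7.83) = 6140 J.
Q = ΔU + W = 6140 J.
State after step 1: P = 42.1 kPa, V = 70.8 L, T = 833 K.
Step 2 — Isochoric: V stays 70.8 L; P/T = const ⇒ T₂ = 544 K, P₂ = 27.5 kPa.
W = 0 (no volume change).
ΔU = nCvΔT = 0.431×28.7×(544−833) = -3570 J.
Q = ΔU = -3570 J.
Net over both steps: W = 6140 J, Q = 2570 J, ΔU = -3570 J.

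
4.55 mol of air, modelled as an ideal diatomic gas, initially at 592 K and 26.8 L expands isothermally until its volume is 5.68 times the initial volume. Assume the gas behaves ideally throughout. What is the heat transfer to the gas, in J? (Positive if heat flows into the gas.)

38900 J

P₁ = nRT₁/V₁ = 4.55×8.314×592/26.8 = 836 kPa.
Isothermal: T stays 592 K; PV = const ⇒ V₂ = 152 L, P₂ = 147 kPa.
ΔU = 0 (ideal gas, T constant).
W = nRT ln(V₂/V₁) = 4.55×8.314×592×ln(5.68) = 38900 J.
Q = ΔU + W = 38900 J.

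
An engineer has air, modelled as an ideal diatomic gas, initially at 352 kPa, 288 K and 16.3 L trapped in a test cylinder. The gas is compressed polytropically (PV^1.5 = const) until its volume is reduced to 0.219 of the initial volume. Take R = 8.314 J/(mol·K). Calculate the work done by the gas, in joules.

n = P₁V₁/(RT₁) = 352×16.3/(8.314×288) = 2.40 mol.
Polytropic n=1.5: T₂ = T₁(V₁/V₂)^(n−1) = 288×(4.57)^0.50 = 615 K; P₂ = P₁(V₁/V₂)^n = 3430 kPa.
W = (P₁V₁−P₂V₂)/(n−1) = (352×16.3−3430×3.57)/0.50 = -13000 J.

-13000 J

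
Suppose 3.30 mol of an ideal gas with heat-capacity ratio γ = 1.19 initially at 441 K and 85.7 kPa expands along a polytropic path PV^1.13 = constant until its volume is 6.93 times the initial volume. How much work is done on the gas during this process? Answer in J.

-20700 J

V₁ = nRT₁/P₁ = 3.30×8.314×441/85.7 = 141 L.
Polytropic n=1.13: T₂ = T₁(V₁/V₂)^(n−1) = 441×(0.144)^0.13 = 343 K; P₂ = P₁(V₁/V₂)^n = 9.62 kPa.
W = (P₁V₁−P₂V₂)/(n−1) = (85.7×141−9.62×978)/0.13 = 20700 J.
Work done on the gas = −W_by = -20700 J.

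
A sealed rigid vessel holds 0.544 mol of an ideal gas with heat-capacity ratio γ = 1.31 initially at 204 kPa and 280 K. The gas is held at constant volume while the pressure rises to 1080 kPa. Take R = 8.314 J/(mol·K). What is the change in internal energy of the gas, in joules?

V₁ = nRT₁/P₁ = 0.544×8.314×280/204 = 6.21 L.
Isochoric: V stays 6.21 L; P/T = const ⇒ T₂ = 1480 K, P₂ = 1080 kPa.
For an ideal gas ΔU = nCvΔT with Cv = R/(γ−1) = 26.8 J/(mol·K).
ΔU = 0.544×26.8×(1480−280) = 17500 J.

17500 J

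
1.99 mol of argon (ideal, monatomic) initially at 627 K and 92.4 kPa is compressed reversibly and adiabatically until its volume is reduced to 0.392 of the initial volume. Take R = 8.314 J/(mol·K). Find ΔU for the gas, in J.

V₁ = nRT₁/P₁ = 1.99×8.314×627/92.4 = 112 L.
Adiabatic: TV^(γ−1) = const ⇒ T₂ = 627×(2.55)^0.667 = 1170 K; PV^γ = const ⇒ P₂ = 440 kPa.
For an ideal gas ΔU = nCvΔT with Cv = (3/2)R = 12.5 J/(mol·K).
ΔU = 1.99×12.5×(1170−627) = 13500 J.

13500 J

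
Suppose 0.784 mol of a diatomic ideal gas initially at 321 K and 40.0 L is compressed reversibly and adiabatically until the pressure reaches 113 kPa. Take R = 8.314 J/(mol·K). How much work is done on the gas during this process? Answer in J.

1290 J

P₁ = nRT₁/V₁ = 0.784×8.314×321/40.0 = 52.3 kPa.
Adiabatic: T₂/T₁ = (P₂/P₁)^((γ−1)/γ) ⇒ T₂ = 321×(2.16)^0.286 = 400 K; V₂ = 23.1 L.
ΔU = nCvΔT = 0.784×20.8×(400−321) = 1290 J.
Q = 0 for an adiabatic process, so W = −ΔU = -1290 J.
Work done on the gas = −W_by = 1290 J.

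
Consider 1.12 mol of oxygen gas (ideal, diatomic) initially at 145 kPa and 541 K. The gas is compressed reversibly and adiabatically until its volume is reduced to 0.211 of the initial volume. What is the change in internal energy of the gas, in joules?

V₁ = nRT₁/P₁ = 1.12×8.314×541/145 = 34.7 L.
Adiabatic: TV^(γ−1) = const ⇒ T₂ = 541×(4.74)^0.400 = 1010 K; PV^γ = const ⇒ P₂ = 1280 kPa.
For an ideal gas ΔU = nCvΔT with Cv = (5/2)R = 20.8 J/(mol·K).
ΔU = 1.12×20.8×(1010−541) = 10900 J.

10900 J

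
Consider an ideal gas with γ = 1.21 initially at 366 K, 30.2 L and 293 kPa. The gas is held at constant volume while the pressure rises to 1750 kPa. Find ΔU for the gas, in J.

210000 J

n = P₁V₁/(RT₁) = 293×30.2/(8.314×366) = 2.91 mol.
Isochoric: V stays 30.2 L; P/T = const ⇒ T₂ = 2190 K, P₂ = 1750 kPa.
For an ideal gas ΔU = nCvΔT with Cv = R/(γ−1) = 39.6 J/(mol·K).
ΔU = 2.91×39.6×(2190−366) = 210000 J.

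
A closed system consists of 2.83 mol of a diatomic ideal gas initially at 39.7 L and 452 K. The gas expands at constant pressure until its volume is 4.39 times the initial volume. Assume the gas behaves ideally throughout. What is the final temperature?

P₁ = nRT₁/V₁ = 2.83×8.314×452/39.7 = 268 kPa.
Isobaric: P stays 268 kPa; V/T = const ⇒ T₂ = 1980 K, V₂ = 174 L.

1980 K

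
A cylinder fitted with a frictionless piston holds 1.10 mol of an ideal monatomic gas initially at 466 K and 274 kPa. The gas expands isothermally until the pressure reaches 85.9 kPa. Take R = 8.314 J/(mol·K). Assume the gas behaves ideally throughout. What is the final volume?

49.6 L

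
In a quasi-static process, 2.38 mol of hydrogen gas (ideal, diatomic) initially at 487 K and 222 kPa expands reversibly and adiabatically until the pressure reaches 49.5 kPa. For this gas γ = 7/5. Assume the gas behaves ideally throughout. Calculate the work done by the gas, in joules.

8400 J

V₁ = nRT₁/P₁ = 2.38×8.314×487/222 = 43.4 L.
Adiabatic: T₂/T₁ = (P₂/P₁)^((γ−1)/γ) ⇒ T₂ = 487×(0.223)^0.286 = 317 K; V₂ = 127 L.
ΔU = nCvΔT = 2.38×20.8×(317−487) = -8400 J.
Q = 0 for an adiabatic process, so W = −ΔU = 8400 J.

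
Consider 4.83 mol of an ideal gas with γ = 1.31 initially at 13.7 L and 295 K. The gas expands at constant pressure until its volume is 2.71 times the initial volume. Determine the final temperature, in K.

P₁ = nRT₁/V₁ = 4.83×8.314×295/13.7 = 865 kPa.
Isobaric: P stays 865 kPa; V/T = const ⇒ T₂ = 799 K, V₂ = 37.1 L.

799 K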